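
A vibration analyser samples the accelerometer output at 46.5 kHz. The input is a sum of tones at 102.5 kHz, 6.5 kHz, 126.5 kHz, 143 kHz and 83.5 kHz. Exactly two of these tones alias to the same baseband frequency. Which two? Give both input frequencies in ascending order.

fs/2 = 23.25 kHz.
102.5 kHz mod fs = 9.5 kHz.
9.5 kHz ≤ fs/2 = 23.25 kHz, appears at 9.5 kHz.
6.5 kHz ≤ fs/2 = 23.25 kHz, passes unchanged.
126.5 kHz mod fs = 33.5 kHz.
33.5 kHz > fs/2 = 23.25 kHz, folds to fs − 33.5 kHz = 13 kHz.
143 kHz mod fs = 3.5 kHz.
3.5 kHz ≤ fs/2 = 23.25 kHz, appears at 3.5 kHz.
83.5 kHz mod fs = 37 kHz.
37 kHz > fs/2 = 23.25 kHz, folds to fs − 37 kHz = 9.5 kHz.
83.5 kHz and 102.5 kHz both map to 9.5 kHz.

83.5 kHz, 102.5 kHz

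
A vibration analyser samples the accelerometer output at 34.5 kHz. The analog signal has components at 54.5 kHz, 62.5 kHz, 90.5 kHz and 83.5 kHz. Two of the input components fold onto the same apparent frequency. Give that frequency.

fs/2 = 17.25 kHz.
54.5 kHz mod fs = 20 kHz.
20 kHz > fs/2 = 17.25 kHz, folds to fs − 20 kHz = 14.5 kHz.
62.5 kHz mod fs = 28 kHz.
28 kHz > fs/2 = 17.25 kHz, folds to fs − 28 kHz = 6.5 kHz.
90.5 kHz mod fs = 21.5 kHz.
21.5 kHz > fs/2 = 17.25 kHz, folds to fs − 21.5 kHz = 13 kHz.
83.5 kHz mod fs = 14.5 kHz.
14.5 kHz ≤ fs/2 = 17.25 kHz, appears at 14.5 kHz.
54.5 kHz and 83.5 kHz both map to 14.5 kHz.

14.5 kHz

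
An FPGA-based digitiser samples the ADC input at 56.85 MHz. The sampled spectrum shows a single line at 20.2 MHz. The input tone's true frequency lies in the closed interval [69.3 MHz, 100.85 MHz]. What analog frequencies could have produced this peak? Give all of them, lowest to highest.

77.05 MHz, 93.5 MHz

Frequencies that alias to 20.2 MHz are k·fs ± 20.2 MHz for integer k ≥ 0.
k=0: 20.2 MHz.
k=1: 36.65 MHz, 77.05 MHz.
k=2: 93.5 MHz, 133.9 MHz.
k=3: 150.35 MHz, 190.75 MHz.
Within [69.3 MHz, 100.85 MHz]: 77.05 MHz, 93.5 MHz.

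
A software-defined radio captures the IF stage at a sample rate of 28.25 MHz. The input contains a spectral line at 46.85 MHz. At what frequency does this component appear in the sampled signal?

9.65 MHz

46.85 MHz mod fs = 18.6 MHz.
18.6 MHz > fs/2 = 14.125 MHz, folds to fs − 18.6 MHz = 9.65 MHz.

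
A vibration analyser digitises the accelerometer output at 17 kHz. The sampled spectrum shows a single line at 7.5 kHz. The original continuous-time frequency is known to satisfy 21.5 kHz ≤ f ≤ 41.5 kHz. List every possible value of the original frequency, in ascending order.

Frequencies that alias to 7.5 kHz are k·fs ± 7.5 kHz for integer k ≥ 0.
k=0: 7.5 kHz.
k=1: 9.5 kHz, 24.5 kHz.
k=2: 26.5 kHz, 41.5 kHz.
k=3: 43.5 kHz, 58.5 kHz.
Within [21.5 kHz, 41.5 kHz]: 24.5 kHz, 26.5 kHz, 41.5 kHz.

24.5 kHz, 26.5 kHz, 41.5 kHz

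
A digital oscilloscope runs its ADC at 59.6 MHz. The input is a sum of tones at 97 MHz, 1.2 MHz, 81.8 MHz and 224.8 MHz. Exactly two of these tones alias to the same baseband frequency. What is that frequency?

22.2 MHz

fs/2 = 29.8 MHz.
97 MHz mod fs = 37.4 MHz.
37.4 MHz > fs/2 = 29.8 MHz, folds to fs − 37.4 MHz = 22.2 MHz.
1.2 MHz ≤ fs/2 = 29.8 MHz, passes unchanged.
81.8 MHz mod fs = 22.2 MHz.
22.2 MHz ≤ fs/2 = 29.8 MHz, appears at 22.2 MHz.
224.8 MHz mod fs = 46 MHz.
46 MHz > fs/2 = 29.8 MHz, folds to fs − 46 MHz = 13.6 MHz.
81.8 MHz and 97 MHz both map to 22.2 MHz.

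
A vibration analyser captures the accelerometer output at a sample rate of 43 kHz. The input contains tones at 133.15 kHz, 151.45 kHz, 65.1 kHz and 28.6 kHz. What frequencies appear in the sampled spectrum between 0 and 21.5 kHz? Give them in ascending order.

fs/2 = 21.5 kHz.
133.15 kHz mod fs = 4.15 kHz.
4.15 kHz ≤ fs/2 = 21.5 kHz, appears at 4.15 kHz.
151.45 kHz mod fs = 22.45 kHz.
22.45 kHz > fs/2 = 21.5 kHz, folds to fs − 22.45 kHz = 20.55 kHz.
65.1 kHz mod fs = 22.1 kHz.
22.1 kHz > fs/2 = 21.5 kHz, folds to fs − 22.1 kHz = 20.9 kHz.
28.6 kHz > fs/2 = 21.5 kHz, folds to fs − 28.6 kHz = 14.4 kHz.
Distinct values: {4.15 kHz, 14.4 kHz, 20.55 kHz, 20.9 kHz}.

4.15 kHz, 14.4 kHz, 20.55 kHz, 20.9 kHz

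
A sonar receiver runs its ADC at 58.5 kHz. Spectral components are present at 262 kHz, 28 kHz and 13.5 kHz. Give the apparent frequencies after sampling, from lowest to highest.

13.5 kHz, 28 kHz

fs/2 = 29.25 kHz.
262 kHz mod fs = 28 kHz.
28 kHz ≤ fs/2 = 29.25 kHz, appears at 28 kHz.
28 kHz ≤ fs/2 = 29.25 kHz, passes unchanged.
13.5 kHz ≤ fs/2 = 29.25 kHz, passes unchanged.
Distinct values: {13.5 kHz, 28 kHz}.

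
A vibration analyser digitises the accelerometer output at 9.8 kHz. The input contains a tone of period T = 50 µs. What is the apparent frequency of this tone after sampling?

0.4 kHz

T = 50 µs → f = 1/T = 20 kHz.
20 kHz mod fs = 0.4 kHz.
0.4 kHz ≤ fs/2 = 4.9 kHz, appears at 0.4 kHz.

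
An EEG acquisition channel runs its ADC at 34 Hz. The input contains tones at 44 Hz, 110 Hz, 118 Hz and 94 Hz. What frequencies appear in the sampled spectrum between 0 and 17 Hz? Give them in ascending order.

8 Hz, 10 Hz, 16 Hz

fs/2 = 17 Hz.
44 Hz mod fs = 10 Hz.
10 Hz ≤ fs/2 = 17 Hz, appears at 10 Hz.
110 Hz mod fs = 8 Hz.
8 Hz ≤ fs/2 = 17 Hz, appears at 8 Hz.
118 Hz mod fs = 16 Hz.
16 Hz ≤ fs/2 = 17 Hz, appears at 16 Hz.
94 Hz mod fs = 26 Hz.
26 Hz > fs/2 = 17 Hz, folds to fs − 26 Hz = 8 Hz.
Distinct values: {8 Hz, 10 Hz, 16 Hz}.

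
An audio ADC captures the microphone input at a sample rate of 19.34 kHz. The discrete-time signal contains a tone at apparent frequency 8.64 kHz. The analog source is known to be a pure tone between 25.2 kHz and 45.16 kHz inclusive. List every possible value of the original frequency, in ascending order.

27.98 kHz, 30.04 kHz

Frequencies that alias to 8.64 kHz are k·fs ± 8.64 kHz for integer k ≥ 0.
k=0: 8.64 kHz.
k=1: 10.7 kHz, 27.98 kHz.
k=2: 30.04 kHz, 47.32 kHz.
k=3: 49.38 kHz, 66.66 kHz.
Within [25.2 kHz, 45.16 kHz]: 27.98 kHz, 30.04 kHz.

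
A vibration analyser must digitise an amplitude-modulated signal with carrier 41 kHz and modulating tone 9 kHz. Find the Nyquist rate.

AM sidebands sit at fc ± fm = 32 kHz and 50 kHz.
Highest-frequency component: 50 kHz.
Nyquist rate = 2 × 50 kHz = 100 kHz.

100 kHz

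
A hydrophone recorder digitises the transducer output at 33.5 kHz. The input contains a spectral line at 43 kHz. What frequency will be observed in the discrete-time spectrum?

9.5 kHz

43 kHz mod fs = 9.5 kHz.
9.5 kHz ≤ fs/2 = 16.75 kHz, appears at 9.5 kHz.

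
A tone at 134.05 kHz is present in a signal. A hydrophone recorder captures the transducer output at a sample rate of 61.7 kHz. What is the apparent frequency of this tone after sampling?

134.05 kHz mod fs = 10.65 kHz.
10.65 kHz ≤ fs/2 = 30.85 kHz, appears at 10.65 kHz.

10.65 kHz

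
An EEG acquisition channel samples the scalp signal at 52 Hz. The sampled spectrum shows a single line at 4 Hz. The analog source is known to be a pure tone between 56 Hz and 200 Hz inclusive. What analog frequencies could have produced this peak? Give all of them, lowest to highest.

Frequencies that alias to 4 Hz are k·fs ± 4 Hz for integer k ≥ 0.
k=0: 4 Hz.
k=1: 48 Hz, 56 Hz.
k=2: 100 Hz, 108 Hz.
k=3: 152 Hz, 160 Hz.
k=4: 204 Hz, 212 Hz.
Within [56 Hz, 200 Hz]: 56 Hz, 100 Hz, 108 Hz, 152 Hz, 160 Hz.

56 Hz, 100 Hz, 108 Hz, 152 Hz, 160 Hz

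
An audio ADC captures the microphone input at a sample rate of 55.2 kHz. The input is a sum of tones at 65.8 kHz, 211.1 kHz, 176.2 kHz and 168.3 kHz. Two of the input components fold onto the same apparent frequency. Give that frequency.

fs/2 = 27.6 kHz.
65.8 kHz mod fs = 10.6 kHz.
10.6 kHz ≤ fs/2 = 27.6 kHz, appears at 10.6 kHz.
211.1 kHz mod fs = 45.5 kHz.
45.5 kHz > fs/2 = 27.6 kHz, folds to fs − 45.5 kHz = 9.7 kHz.
176.2 kHz mod fs = 10.6 kHz.
10.6 kHz ≤ fs/2 = 27.6 kHz, appears at 10.6 kHz.
168.3 kHz mod fs = 2.7 kHz.
2.7 kHz ≤ fs/2 = 27.6 kHz, appears at 2.7 kHz.
65.8 kHz and 176.2 kHz both map to 10.6 kHz.

10.6 kHz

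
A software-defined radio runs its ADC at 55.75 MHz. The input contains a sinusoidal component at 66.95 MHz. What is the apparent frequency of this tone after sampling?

66.95 MHz mod fs = 11.2 MHz.
11.2 MHz ≤ fs/2 = 27.875 MHz, appears at 11.2 MHz.

11.2 MHz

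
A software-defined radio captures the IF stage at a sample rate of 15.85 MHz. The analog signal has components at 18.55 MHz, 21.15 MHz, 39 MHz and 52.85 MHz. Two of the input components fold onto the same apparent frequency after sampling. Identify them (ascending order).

21.15 MHz, 52.85 MHz

fs/2 = 7.925 MHz.
18.55 MHz mod fs = 2.7 MHz.
2.7 MHz ≤ fs/2 = 7.925 MHz, appears at 2.7 MHz.
21.15 MHz mod fs = 5.3 MHz.
5.3 MHz ≤ fs/2 = 7.925 MHz, appears at 5.3 MHz.
39 MHz mod fs = 7.3 MHz.
7.3 MHz ≤ fs/2 = 7.925 MHz, appears at 7.3 MHz.
52.85 MHz mod fs = 5.3 MHz.
5.3 MHz ≤ fs/2 = 7.925 MHz, appears at 5.3 MHz.
21.15 MHz and 52.85 MHz both map to 5.3 MHz.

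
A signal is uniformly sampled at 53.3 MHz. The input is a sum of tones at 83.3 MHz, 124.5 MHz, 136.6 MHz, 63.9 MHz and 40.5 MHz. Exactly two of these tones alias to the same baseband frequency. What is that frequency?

23.3 MHz

fs/2 = 26.65 MHz.
83.3 MHz mod fs = 30 MHz.
30 MHz > fs/2 = 26.65 MHz, folds to fs − 30 MHz = 23.3 MHz.
124.5 MHz mod fs = 17.9 MHz.
17.9 MHz ≤ fs/2 = 26.65 MHz, appears at 17.9 MHz.
136.6 MHz mod fs = 30 MHz.
30 MHz > fs/2 = 26.65 MHz, folds to fs − 30 MHz = 23.3 MHz.
63.9 MHz mod fs = 10.6 MHz.
10.6 MHz ≤ fs/2 = 26.65 MHz, appears at 10.6 MHz.
40.5 MHz > fs/2 = 26.65 MHz, folds to fs − 40.5 MHz = 12.8 MHz.
83.3 MHz and 136.6 MHz both map to 23.3 MHz.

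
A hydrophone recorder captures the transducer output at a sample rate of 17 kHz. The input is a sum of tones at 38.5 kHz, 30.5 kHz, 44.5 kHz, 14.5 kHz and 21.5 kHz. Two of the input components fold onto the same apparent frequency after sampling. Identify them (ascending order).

21.5 kHz, 38.5 kHz

fs/2 = 8.5 kHz.
38.5 kHz mod fs = 4.5 kHz.
4.5 kHz ≤ fs/2 = 8.5 kHz, appears at 4.5 kHz.
30.5 kHz mod fs = 13.5 kHz.
13.5 kHz > fs/2 = 8.5 kHz, folds to fs − 13.5 kHz = 3.5 kHz.
44.5 kHz mod fs = 10.5 kHz.
10.5 kHz > fs/2 = 8.5 kHz, folds to fs − 10.5 kHz = 6.5 kHz.
14.5 kHz > fs/2 = 8.5 kHz, folds to fs − 14.5 kHz = 2.5 kHz.
21.5 kHz mod fs = 4.5 kHz.
4.5 kHz ≤ fs/2 = 8.5 kHz, appears at 4.5 kHz.
21.5 kHz and 38.5 kHz both map to 4.5 kHz.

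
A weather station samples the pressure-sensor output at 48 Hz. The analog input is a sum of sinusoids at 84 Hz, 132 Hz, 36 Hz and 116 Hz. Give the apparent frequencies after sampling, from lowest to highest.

fs/2 = 24 Hz.
84 Hz mod fs = 36 Hz.
36 Hz > fs/2 = 24 Hz, folds to fs − 36 Hz = 12 Hz.
132 Hz mod fs = 36 Hz.
36 Hz > fs/2 = 24 Hz, folds to fs − 36 Hz = 12 Hz.
36 Hz > fs/2 = 24 Hz, folds to fs − 36 Hz = 12 Hz.
116 Hz mod fs = 20 Hz.
20 Hz ≤ fs/2 = 24 Hz, appears at 20 Hz.
Distinct values: {12 Hz, 20 Hz}.

12 Hz, 20 Hz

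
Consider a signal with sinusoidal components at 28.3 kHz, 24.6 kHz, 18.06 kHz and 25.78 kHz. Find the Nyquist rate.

Highest-frequency component: 28.3 kHz.
Nyquist rate = 2 × 28.3 kHz = 56.6 kHz.

56.6 kHz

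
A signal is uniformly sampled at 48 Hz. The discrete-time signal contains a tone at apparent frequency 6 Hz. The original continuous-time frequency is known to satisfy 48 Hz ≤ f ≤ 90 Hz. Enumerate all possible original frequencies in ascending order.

Frequencies that alias to 6 Hz are k·fs ± 6 Hz for integer k ≥ 0.
k=0: 6 Hz.
k=1: 42 Hz, 54 Hz.
k=2: 90 Hz, 102 Hz.
k=3: 138 Hz, 150 Hz.
Within [48 Hz, 90 Hz]: 54 Hz, 90 Hz.

54 Hz, 90 Hz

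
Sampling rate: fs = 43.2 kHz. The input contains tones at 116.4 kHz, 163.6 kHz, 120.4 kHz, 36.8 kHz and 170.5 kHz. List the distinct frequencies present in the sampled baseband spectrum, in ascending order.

2.3 kHz, 6.4 kHz, 9.2 kHz, 13.2 kHz

fs/2 = 21.6 kHz.
116.4 kHz mod fs = 30 kHz.
30 kHz > fs/2 = 21.6 kHz, folds to fs − 30 kHz = 13.2 kHz.
163.6 kHz mod fs = 34 kHz.
34 kHz > fs/2 = 21.6 kHz, folds to fs − 34 kHz = 9.2 kHz.
120.4 kHz mod fs = 34 kHz.
34 kHz > fs/2 = 21.6 kHz, folds to fs − 34 kHz = 9.2 kHz.
36.8 kHz > fs/2 = 21.6 kHz, folds to fs − 36.8 kHz = 6.4 kHz.
170.5 kHz mod fs = 40.9 kHz.
40.9 kHz > fs/2 = 21.6 kHz, folds to fs − 40.9 kHz = 2.3 kHz.
Distinct values: {2.3 kHz, 6.4 kHz, 9.2 kHz, 13.2 kHz}.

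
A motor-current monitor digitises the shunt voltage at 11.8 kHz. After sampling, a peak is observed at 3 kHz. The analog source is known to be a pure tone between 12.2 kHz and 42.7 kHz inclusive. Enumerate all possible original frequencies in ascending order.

14.8 kHz, 20.6 kHz, 26.6 kHz, 32.4 kHz, 38.4 kHz

Frequencies that alias to 3 kHz are k·fs ± 3 kHz for integer k ≥ 0.
k=0: 3 kHz.
k=1: 8.8 kHz, 14.8 kHz.
k=2: 20.6 kHz, 26.6 kHz.
k=3: 32.4 kHz, 38.4 kHz.
k=4: 44.2 kHz, 50.2 kHz.
Within [12.2 kHz, 42.7 kHz]: 14.8 kHz, 20.6 kHz, 26.6 kHz, 32.4 kHz, 38.4 kHz.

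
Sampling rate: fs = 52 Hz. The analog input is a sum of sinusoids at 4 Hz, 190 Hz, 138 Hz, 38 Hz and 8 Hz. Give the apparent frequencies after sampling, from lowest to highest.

fs/2 = 26 Hz.
4 Hz ≤ fs/2 = 26 Hz, passes unchanged.
190 Hz mod fs = 34 Hz.
34 Hz > fs/2 = 26 Hz, folds to fs − 34 Hz = 18 Hz.
138 Hz mod fs = 34 Hz.
34 Hz > fs/2 = 26 Hz, folds to fs − 34 Hz = 18 Hz.
38 Hz > fs/2 = 26 Hz, folds to fs − 38 Hz = 14 Hz.
8 Hz ≤ fs/2 = 26 Hz, passes unchanged.
Distinct values: {4 Hz, 8 Hz, 14 Hz, 18 Hz}.

4 Hz, 8 Hz, 14 Hz, 18 Hz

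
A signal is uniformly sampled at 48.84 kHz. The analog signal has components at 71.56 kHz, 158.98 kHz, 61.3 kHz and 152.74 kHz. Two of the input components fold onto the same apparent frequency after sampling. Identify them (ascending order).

fs/2 = 24.42 kHz.
71.56 kHz mod fs = 22.72 kHz.
22.72 kHz ≤ fs/2 = 24.42 kHz, appears at 22.72 kHz.
158.98 kHz mod fs = 12.46 kHz.
12.46 kHz ≤ fs/2 = 24.42 kHz, appears at 12.46 kHz.
61.3 kHz mod fs = 12.46 kHz.
12.46 kHz ≤ fs/2 = 24.42 kHz, appears at 12.46 kHz.
152.74 kHz mod fs = 6.22 kHz.
6.22 kHz ≤ fs/2 = 24.42 kHz, appears at 6.22 kHz.
61.3 kHz and 158.98 kHz both map to 12.46 kHz.

61.3 kHz, 158.98 kHz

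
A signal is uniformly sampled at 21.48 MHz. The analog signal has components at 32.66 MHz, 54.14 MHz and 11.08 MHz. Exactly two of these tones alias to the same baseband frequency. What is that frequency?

10.3 MHz

fs/2 = 10.74 MHz.
32.66 MHz mod fs = 11.18 MHz.
11.18 MHz > fs/2 = 10.74 MHz, folds to fs − 11.18 MHz = 10.3 MHz.
54.14 MHz mod fs = 11.18 MHz.
11.18 MHz > fs/2 = 10.74 MHz, folds to fs − 11.18 MHz = 10.3 MHz.
11.08 MHz > fs/2 = 10.74 MHz, folds to fs − 11.08 MHz = 10.4 MHz.
32.66 MHz and 54.14 MHz both map to 10.3 MHz.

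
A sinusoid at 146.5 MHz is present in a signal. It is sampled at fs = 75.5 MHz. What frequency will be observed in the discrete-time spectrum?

146.5 MHz mod fs = 71 MHz.
71 MHz > fs/2 = 37.75 MHz, folds to fs − 71 MHz = 4.5 MHz.

4.5 MHz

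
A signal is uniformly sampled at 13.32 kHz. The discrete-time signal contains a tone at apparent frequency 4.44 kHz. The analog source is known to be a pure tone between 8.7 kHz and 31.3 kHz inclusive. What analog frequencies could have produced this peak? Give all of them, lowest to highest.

8.88 kHz, 17.76 kHz, 22.2 kHz, 31.08 kHz

Frequencies that alias to 4.44 kHz are k·fs ± 4.44 kHz for integer k ≥ 0.
k=0: 4.44 kHz.
k=1: 8.88 kHz, 17.76 kHz.
k=2: 22.2 kHz, 31.08 kHz.
k=3: 35.52 kHz, 44.4 kHz.
Within [8.7 kHz, 31.3 kHz]: 8.88 kHz, 17.76 kHz, 22.2 kHz, 31.08 kHz.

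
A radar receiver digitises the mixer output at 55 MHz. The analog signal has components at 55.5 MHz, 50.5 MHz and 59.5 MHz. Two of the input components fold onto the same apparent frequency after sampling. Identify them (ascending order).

fs/2 = 27.5 MHz.
55.5 MHz mod fs = 0.5 MHz.
0.5 MHz ≤ fs/2 = 27.5 MHz, appears at 0.5 MHz.
50.5 MHz > fs/2 = 27.5 MHz, folds to fs − 50.5 MHz = 4.5 MHz.
59.5 MHz mod fs = 4.5 MHz.
4.5 MHz ≤ fs/2 = 27.5 MHz, appears at 4.5 MHz.
50.5 MHz and 59.5 MHz both map to 4.5 MHz.

50.5 MHz, 59.5 MHz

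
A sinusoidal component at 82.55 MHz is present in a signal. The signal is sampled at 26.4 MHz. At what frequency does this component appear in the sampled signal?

82.55 MHz mod fs = 3.35 MHz.
3.35 MHz ≤ fs/2 = 13.2 MHz, appears at 3.35 MHz.

3.35 MHz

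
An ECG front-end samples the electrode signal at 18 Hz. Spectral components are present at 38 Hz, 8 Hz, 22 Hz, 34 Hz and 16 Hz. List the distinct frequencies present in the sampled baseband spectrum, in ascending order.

2 Hz, 4 Hz, 8 Hz

fs/2 = 9 Hz.
38 Hz mod fs = 2 Hz.
2 Hz ≤ fs/2 = 9 Hz, appears at 2 Hz.
8 Hz ≤ fs/2 = 9 Hz, passes unchanged.
22 Hz mod fs = 4 Hz.
4 Hz ≤ fs/2 = 9 Hz, appears at 4 Hz.
34 Hz mod fs = 16 Hz.
16 Hz > fs/2 = 9 Hz, folds to fs − 16 Hz = 2 Hz.
16 Hz > fs/2 = 9 Hz, folds to fs − 16 Hz = 2 Hz.
Distinct values: {2 Hz, 4 Hz, 8 Hz}.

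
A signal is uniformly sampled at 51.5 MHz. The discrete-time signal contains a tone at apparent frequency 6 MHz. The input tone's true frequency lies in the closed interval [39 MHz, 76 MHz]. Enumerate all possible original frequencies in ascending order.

45.5 MHz, 57.5 MHz

Frequencies that alias to 6 MHz are k·fs ± 6 MHz for integer k ≥ 0.
k=0: 6 MHz.
k=1: 45.5 MHz, 57.5 MHz.
k=2: 97 MHz, 109 MHz.
Within [39 MHz, 76 MHz]: 45.5 MHz, 57.5 MHz.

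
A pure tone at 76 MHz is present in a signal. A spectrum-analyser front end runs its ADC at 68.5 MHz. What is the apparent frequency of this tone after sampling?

7.5 MHz

76 MHz mod fs = 7.5 MHz.
7.5 MHz ≤ fs/2 = 34.25 MHz, appears at 7.5 MHz.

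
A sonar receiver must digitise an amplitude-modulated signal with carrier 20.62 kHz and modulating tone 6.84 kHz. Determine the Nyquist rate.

AM sidebands sit at fc ± fm = 13.78 kHz and 27.46 kHz.
Highest-frequency component: 27.46 kHz.
Nyquist rate = 2 × 27.46 kHz = 54.92 kHz.

54.92 kHz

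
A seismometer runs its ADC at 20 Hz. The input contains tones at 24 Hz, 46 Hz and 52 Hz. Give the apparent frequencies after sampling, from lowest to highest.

4 Hz, 6 Hz, 8 Hz

fs/2 = 10 Hz.
24 Hz mod fs = 4 Hz.
4 Hz ≤ fs/2 = 10 Hz, appears at 4 Hz.
46 Hz mod fs = 6 Hz.
6 Hz ≤ fs/2 = 10 Hz, appears at 6 Hz.
52 Hz mod fs = 12 Hz.
12 Hz > fs/2 = 10 Hz, folds to fs − 12 Hz = 8 Hz.
Distinct values: {4 Hz, 6 Hz, 8 Hz}.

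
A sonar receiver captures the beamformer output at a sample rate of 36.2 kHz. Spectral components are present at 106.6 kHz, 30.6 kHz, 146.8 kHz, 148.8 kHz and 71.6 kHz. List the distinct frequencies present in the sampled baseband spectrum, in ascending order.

0.8 kHz, 2 kHz, 4 kHz, 5.6 kHz

fs/2 = 18.1 kHz.
106.6 kHz mod fs = 34.2 kHz.
34.2 kHz > fs/2 = 18.1 kHz, folds to fs − 34.2 kHz = 2 kHz.
30.6 kHz > fs/2 = 18.1 kHz, folds to fs − 30.6 kHz = 5.6 kHz.
146.8 kHz mod fs = 2 kHz.
2 kHz ≤ fs/2 = 18.1 kHz, appears at 2 kHz.
148.8 kHz mod fs = 4 kHz.
4 kHz ≤ fs/2 = 18.1 kHz, appears at 4 kHz.
71.6 kHz mod fs = 35.4 kHz.
35.4 kHz > fs/2 = 18.1 kHz, folds to fs − 35.4 kHz = 0.8 kHz.
Distinct values: {0.8 kHz, 2 kHz, 4 kHz, 5.6 kHz}.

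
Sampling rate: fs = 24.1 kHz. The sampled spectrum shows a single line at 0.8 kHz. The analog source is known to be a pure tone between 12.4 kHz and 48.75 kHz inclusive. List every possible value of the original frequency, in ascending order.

23.3 kHz, 24.9 kHz, 47.4 kHz

Frequencies that alias to 0.8 kHz are k·fs ± 0.8 kHz for integer k ≥ 0.
k=0: 0.8 kHz.
k=1: 23.3 kHz, 24.9 kHz.
k=2: 47.4 kHz, 49 kHz.
k=3: 71.5 kHz, 73.1 kHz.
Within [12.4 kHz, 48.75 kHz]: 23.3 kHz, 24.9 kHz, 47.4 kHz.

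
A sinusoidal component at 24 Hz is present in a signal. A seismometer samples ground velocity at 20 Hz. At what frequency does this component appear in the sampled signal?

24 Hz mod fs = 4 Hz.
4 Hz ≤ fs/2 = 10 Hz, appears at 4 Hz.

4 Hz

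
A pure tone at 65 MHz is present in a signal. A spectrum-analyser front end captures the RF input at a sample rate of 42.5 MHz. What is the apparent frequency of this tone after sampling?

20 MHz

65 MHz mod fs = 22.5 MHz.
22.5 MHz > fs/2 = 21.25 MHz, folds to fs − 22.5 MHz = 20 MHz.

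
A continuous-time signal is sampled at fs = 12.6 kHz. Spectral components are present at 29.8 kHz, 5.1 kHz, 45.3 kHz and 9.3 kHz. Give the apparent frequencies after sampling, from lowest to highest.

3.3 kHz, 4.6 kHz, 5.1 kHz

fs/2 = 6.3 kHz.
29.8 kHz mod fs = 4.6 kHz.
4.6 kHz ≤ fs/2 = 6.3 kHz, appears at 4.6 kHz.
5.1 kHz ≤ fs/2 = 6.3 kHz, passes unchanged.
45.3 kHz mod fs = 7.5 kHz.
7.5 kHz > fs/2 = 6.3 kHz, folds to fs − 7.5 kHz = 5.1 kHz.
9.3 kHz > fs/2 = 6.3 kHz, folds to fs − 9.3 kHz = 3.3 kHz.
Distinct values: {3.3 kHz, 4.6 kHz, 5.1 kHz}.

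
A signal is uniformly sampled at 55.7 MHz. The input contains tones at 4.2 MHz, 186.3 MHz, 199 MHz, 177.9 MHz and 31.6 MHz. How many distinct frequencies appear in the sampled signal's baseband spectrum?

5

fs/2 = 27.85 MHz.
4.2 MHz ≤ fs/2 = 27.85 MHz, passes unchanged.
186.3 MHz mod fs = 19.2 MHz.
19.2 MHz ≤ fs/2 = 27.85 MHz, appears at 19.2 MHz.
199 MHz mod fs = 31.9 MHz.
31.9 MHz > fs/2 = 27.85 MHz, folds to fs − 31.9 MHz = 23.8 MHz.
177.9 MHz mod fs = 10.8 MHz.
10.8 MHz ≤ fs/2 = 27.85 MHz, appears at 10.8 MHz.
31.6 MHz > fs/2 = 27.85 MHz, folds to fs − 31.6 MHz = 24.1 MHz.
Distinct values: {4.2 MHz, 10.8 MHz, 19.2 MHz, 23.8 MHz, 24.1 MHz} → 5.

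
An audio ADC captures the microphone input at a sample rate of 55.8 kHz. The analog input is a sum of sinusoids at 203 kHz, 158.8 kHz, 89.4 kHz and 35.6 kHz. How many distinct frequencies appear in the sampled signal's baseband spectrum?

fs/2 = 27.9 kHz.
203 kHz mod fs = 35.6 kHz.
35.6 kHz > fs/2 = 27.9 kHz, folds to fs − 35.6 kHz = 20.2 kHz.
158.8 kHz mod fs = 47.2 kHz.
47.2 kHz > fs/2 = 27.9 kHz, folds to fs − 47.2 kHz = 8.6 kHz.
89.4 kHz mod fs = 33.6 kHz.
33.6 kHz > fs/2 = 27.9 kHz, folds to fs − 33.6 kHz = 22.2 kHz.
35.6 kHz > fs/2 = 27.9 kHz, folds to fs − 35.6 kHz = 20.2 kHz.
Distinct values: {8.6 kHz, 20.2 kHz, 22.2 kHz} → 3.

3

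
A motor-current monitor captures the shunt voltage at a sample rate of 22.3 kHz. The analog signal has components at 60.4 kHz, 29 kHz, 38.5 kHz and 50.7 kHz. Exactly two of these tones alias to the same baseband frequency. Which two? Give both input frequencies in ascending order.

38.5 kHz, 50.7 kHz

fs/2 = 11.15 kHz.
60.4 kHz mod fs = 15.8 kHz.
15.8 kHz > fs/2 = 11.15 kHz, folds to fs − 15.8 kHz = 6.5 kHz.
29 kHz mod fs = 6.7 kHz.
6.7 kHz ≤ fs/2 = 11.15 kHz, appears at 6.7 kHz.
38.5 kHz mod fs = 16.2 kHz.
16.2 kHz > fs/2 = 11.15 kHz, folds to fs − 16.2 kHz = 6.1 kHz.
50.7 kHz mod fs = 6.1 kHz.
6.1 kHz ≤ fs/2 = 11.15 kHz, appears at 6.1 kHz.
38.5 kHz and 50.7 kHz both map to 6.1 kHz.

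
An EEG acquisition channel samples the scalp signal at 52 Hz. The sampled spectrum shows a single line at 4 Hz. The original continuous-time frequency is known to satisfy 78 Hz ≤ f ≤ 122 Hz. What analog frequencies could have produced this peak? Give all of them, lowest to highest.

100 Hz, 108 Hz

Frequencies that alias to 4 Hz are k·fs ± 4 Hz for integer k ≥ 0.
k=0: 4 Hz.
k=1: 48 Hz, 56 Hz.
k=2: 100 Hz, 108 Hz.
k=3: 152 Hz, 160 Hz.
Within [78 Hz, 122 Hz]: 100 Hz, 108 Hz.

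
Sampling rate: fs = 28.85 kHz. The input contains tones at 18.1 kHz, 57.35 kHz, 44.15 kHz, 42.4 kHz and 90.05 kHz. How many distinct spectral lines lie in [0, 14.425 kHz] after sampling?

fs/2 = 14.425 kHz.
18.1 kHz > fs/2 = 14.425 kHz, folds to fs − 18.1 kHz = 10.75 kHz.
57.35 kHz mod fs = 28.5 kHz.
28.5 kHz > fs/2 = 14.425 kHz, folds to fs − 28.5 kHz = 0.35 kHz.
44.15 kHz mod fs = 15.3 kHz.
15.3 kHz > fs/2 = 14.425 kHz, folds to fs − 15.3 kHz = 13.55 kHz.
42.4 kHz mod fs = 13.55 kHz.
13.55 kHz ≤ fs/2 = 14.425 kHz, appears at 13.55 kHz.
90.05 kHz mod fs = 3.5 kHz.
3.5 kHz ≤ fs/2 = 14.425 kHz, appears at 3.5 kHz.
Distinct values: {0.35 kHz, 3.5 kHz, 10.75 kHz, 13.55 kHz} → 4.

4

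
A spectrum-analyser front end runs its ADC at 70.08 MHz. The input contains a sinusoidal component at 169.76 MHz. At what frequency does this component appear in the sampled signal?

169.76 MHz mod fs = 29.6 MHz.
29.6 MHz ≤ fs/2 = 35.04 MHz, appears at 29.6 MHz.

29.6 MHz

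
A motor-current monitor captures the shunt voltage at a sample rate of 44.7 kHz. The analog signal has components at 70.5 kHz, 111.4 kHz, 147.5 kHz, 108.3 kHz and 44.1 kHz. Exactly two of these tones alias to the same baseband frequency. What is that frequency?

fs/2 = 22.35 kHz.
70.5 kHz mod fs = 25.8 kHz.
25.8 kHz > fs/2 = 22.35 kHz, folds to fs − 25.8 kHz = 18.9 kHz.
111.4 kHz mod fs = 22 kHz.
22 kHz ≤ fs/2 = 22.35 kHz, appears at 22 kHz.
147.5 kHz mod fs = 13.4 kHz.
13.4 kHz ≤ fs/2 = 22.35 kHz, appears at 13.4 kHz.
108.3 kHz mod fs = 18.9 kHz.
18.9 kHz ≤ fs/2 = 22.35 kHz, appears at 18.9 kHz.
44.1 kHz > fs/2 = 22.35 kHz, folds to fs − 44.1 kHz = 0.6 kHz.
70.5 kHz and 108.3 kHz both map to 18.9 kHz.

18.9 kHz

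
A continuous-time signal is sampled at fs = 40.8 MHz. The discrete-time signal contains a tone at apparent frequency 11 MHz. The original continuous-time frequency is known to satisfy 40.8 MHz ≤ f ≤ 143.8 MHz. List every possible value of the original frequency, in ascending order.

Frequencies that alias to 11 MHz are k·fs ± 11 MHz for integer k ≥ 0.
k=0: 11 MHz.
k=1: 29.8 MHz, 51.8 MHz.
k=2: 70.6 MHz, 92.6 MHz.
k=3: 111.4 MHz, 133.4 MHz.
k=4: 152.2 MHz, 174.2 MHz.
Within [40.8 MHz, 143.8 MHz]: 51.8 MHz, 70.6 MHz, 92.6 MHz, 111.4 MHz, 133.4 MHz.

51.8 MHz, 70.6 MHz, 92.6 MHz, 111.4 MHz, 133.4 MHz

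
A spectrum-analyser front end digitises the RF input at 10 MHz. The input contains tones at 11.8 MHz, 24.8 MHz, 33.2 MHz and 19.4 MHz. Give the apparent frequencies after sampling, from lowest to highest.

fs/2 = 5 MHz.
11.8 MHz mod fs = 1.8 MHz.
1.8 MHz ≤ fs/2 = 5 MHz, appears at 1.8 MHz.
24.8 MHz mod fs = 4.8 MHz.
4.8 MHz ≤ fs/2 = 5 MHz, appears at 4.8 MHz.
33.2 MHz mod fs = 3.2 MHz.
3.2 MHz ≤ fs/2 = 5 MHz, appears at 3.2 MHz.
19.4 MHz mod fs = 9.4 MHz.
9.4 MHz > fs/2 = 5 MHz, folds to fs − 9.4 MHz = 0.6 MHz.
Distinct values: {0.6 MHz, 1.8 MHz, 3.2 MHz, 4.8 MHz}.

0.6 MHz, 1.8 MHz, 3.2 MHz, 4.8 MHz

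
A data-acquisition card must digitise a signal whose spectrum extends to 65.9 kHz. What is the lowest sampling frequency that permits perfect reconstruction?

Nyquist rate = 2 × 65.9 kHz = 131.8 kHz.

131.8 kHz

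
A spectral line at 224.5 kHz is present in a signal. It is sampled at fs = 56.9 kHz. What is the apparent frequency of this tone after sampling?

3.1 kHz

224.5 kHz mod fs = 53.8 kHz.
53.8 kHz > fs/2 = 28.45 kHz, folds to fs − 53.8 kHz = 3.1 kHz.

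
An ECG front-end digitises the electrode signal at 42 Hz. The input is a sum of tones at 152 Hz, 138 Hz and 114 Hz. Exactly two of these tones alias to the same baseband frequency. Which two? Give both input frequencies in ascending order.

114 Hz, 138 Hz

fs/2 = 21 Hz.
152 Hz mod fs = 26 Hz.
26 Hz > fs/2 = 21 Hz, folds to fs − 26 Hz = 16 Hz.
138 Hz mod fs = 12 Hz.
12 Hz ≤ fs/2 = 21 Hz, appears at 12 Hz.
114 Hz mod fs = 30 Hz.
30 Hz > fs/2 = 21 Hz, folds to fs − 30 Hz = 12 Hz.
114 Hz and 138 Hz both map to 12 Hz.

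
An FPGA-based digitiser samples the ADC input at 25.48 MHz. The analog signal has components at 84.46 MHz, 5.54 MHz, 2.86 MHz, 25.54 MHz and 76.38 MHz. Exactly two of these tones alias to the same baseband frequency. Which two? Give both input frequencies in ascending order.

25.54 MHz, 76.38 MHz

fs/2 = 12.74 MHz.
84.46 MHz mod fs = 8.02 MHz.
8.02 MHz ≤ fs/2 = 12.74 MHz, appears at 8.02 MHz.
5.54 MHz ≤ fs/2 = 12.74 MHz, passes unchanged.
2.86 MHz ≤ fs/2 = 12.74 MHz, passes unchanged.
25.54 MHz mod fs = 0.06 MHz.
0.06 MHz ≤ fs/2 = 12.74 MHz, appears at 0.06 MHz.
76.38 MHz mod fs = 25.42 MHz.
25.42 MHz > fs/2 = 12.74 MHz, folds to fs − 25.42 MHz = 0.06 MHz.
25.54 MHz and 76.38 MHz both map to 0.06 MHz.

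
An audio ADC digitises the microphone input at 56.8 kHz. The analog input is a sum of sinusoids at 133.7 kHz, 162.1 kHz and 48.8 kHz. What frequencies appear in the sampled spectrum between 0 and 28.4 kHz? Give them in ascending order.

fs/2 = 28.4 kHz.
133.7 kHz mod fs = 20.1 kHz.
20.1 kHz ≤ fs/2 = 28.4 kHz, appears at 20.1 kHz.
162.1 kHz mod fs = 48.5 kHz.
48.5 kHz > fs/2 = 28.4 kHz, folds to fs − 48.5 kHz = 8.3 kHz.
48.8 kHz > fs/2 = 28.4 kHz, folds to fs − 48.8 kHz = 8 kHz.
Distinct values: {8 kHz, 8.3 kHz, 20.1 kHz}.

8 kHz, 8.3 kHz, 20.1 kHz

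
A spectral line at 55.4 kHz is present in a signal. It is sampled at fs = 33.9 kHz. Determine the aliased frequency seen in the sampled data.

12.4 kHz

55.4 kHz mod fs = 21.5 kHz.
21.5 kHz > fs/2 = 16.95 kHz, folds to fs − 21.5 kHz = 12.4 kHz.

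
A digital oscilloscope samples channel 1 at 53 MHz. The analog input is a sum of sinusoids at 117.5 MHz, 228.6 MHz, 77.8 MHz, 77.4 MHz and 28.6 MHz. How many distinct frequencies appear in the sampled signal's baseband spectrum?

4

fs/2 = 26.5 MHz.
117.5 MHz mod fs = 11.5 MHz.
11.5 MHz ≤ fs/2 = 26.5 MHz, appears at 11.5 MHz.
228.6 MHz mod fs = 16.6 MHz.
16.6 MHz ≤ fs/2 = 26.5 MHz, appears at 16.6 MHz.
77.8 MHz mod fs = 24.8 MHz.
24.8 MHz ≤ fs/2 = 26.5 MHz, appears at 24.8 MHz.
77.4 MHz mod fs = 24.4 MHz.
24.4 MHz ≤ fs/2 = 26.5 MHz, appears at 24.4 MHz.
28.6 MHz > fs/2 = 26.5 MHz, folds to fs − 28.6 MHz = 24.4 MHz.
Distinct values: {11.5 MHz, 16.6 MHz, 24.4 MHz, 24.8 MHz} → 4.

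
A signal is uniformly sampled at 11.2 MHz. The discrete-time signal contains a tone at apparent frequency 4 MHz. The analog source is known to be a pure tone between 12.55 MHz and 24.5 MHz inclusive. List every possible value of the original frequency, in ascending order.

Frequencies that alias to 4 MHz are k·fs ± 4 MHz for integer k ≥ 0.
k=0: 4 MHz.
k=1: 7.2 MHz, 15.2 MHz.
k=2: 18.4 MHz, 26.4 MHz.
k=3: 29.6 MHz, 37.6 MHz.
Within [12.55 MHz, 24.5 MHz]: 15.2 MHz, 18.4 MHz.

15.2 MHz, 18.4 MHz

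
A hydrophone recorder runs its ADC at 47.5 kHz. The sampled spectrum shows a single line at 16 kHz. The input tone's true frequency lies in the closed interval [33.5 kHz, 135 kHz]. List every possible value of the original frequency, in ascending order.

63.5 kHz, 79 kHz, 111 kHz, 126.5 kHz

Frequencies that alias to 16 kHz are k·fs ± 16 kHz for integer k ≥ 0.
k=0: 16 kHz.
k=1: 31.5 kHz, 63.5 kHz.
k=2: 79 kHz, 111 kHz.
k=3: 126.5 kHz, 158.5 kHz.
k=4: 174 kHz, 206 kHz.
Within [33.5 kHz, 135 kHz]: 63.5 kHz, 79 kHz, 111 kHz, 126.5 kHz.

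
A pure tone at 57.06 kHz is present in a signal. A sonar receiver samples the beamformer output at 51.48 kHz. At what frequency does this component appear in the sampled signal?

5.58 kHz

57.06 kHz mod fs = 5.58 kHz.
5.58 kHz ≤ fs/2 = 25.74 kHz, appears at 5.58 kHz.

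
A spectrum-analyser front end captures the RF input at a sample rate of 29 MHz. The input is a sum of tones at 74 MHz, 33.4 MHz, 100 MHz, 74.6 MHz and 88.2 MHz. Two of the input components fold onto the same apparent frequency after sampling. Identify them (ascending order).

fs/2 = 14.5 MHz.
74 MHz mod fs = 16 MHz.
16 MHz > fs/2 = 14.5 MHz, folds to fs − 16 MHz = 13 MHz.
33.4 MHz mod fs = 4.4 MHz.
4.4 MHz ≤ fs/2 = 14.5 MHz, appears at 4.4 MHz.
100 MHz mod fs = 13 MHz.
13 MHz ≤ fs/2 = 14.5 MHz, appears at 13 MHz.
74.6 MHz mod fs = 16.6 MHz.
16.6 MHz > fs/2 = 14.5 MHz, folds to fs − 16.6 MHz = 12.4 MHz.
88.2 MHz mod fs = 1.2 MHz.
1.2 MHz ≤ fs/2 = 14.5 MHz, appears at 1.2 MHz.
74 MHz and 100 MHz both map to 13 MHz.

74 MHz, 100 MHz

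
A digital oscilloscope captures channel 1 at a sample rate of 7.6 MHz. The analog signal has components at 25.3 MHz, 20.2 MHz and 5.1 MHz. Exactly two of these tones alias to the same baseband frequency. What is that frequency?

fs/2 = 3.8 MHz.
25.3 MHz mod fs = 2.5 MHz.
2.5 MHz ≤ fs/2 = 3.8 MHz, appears at 2.5 MHz.
20.2 MHz mod fs = 5 MHz.
5 MHz > fs/2 = 3.8 MHz, folds to fs − 5 MHz = 2.6 MHz.
5.1 MHz > fs/2 = 3.8 MHz, folds to fs − 5.1 MHz = 2.5 MHz.
5.1 MHz and 25.3 MHz both map to 2.5 MHz.

2.5 MHz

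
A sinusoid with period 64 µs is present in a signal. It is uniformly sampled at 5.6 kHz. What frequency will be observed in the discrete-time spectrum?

1.175 kHz

T = 64 µs → f = 1/T = 15.625 kHz.
15.625 kHz mod fs = 4.425 kHz.
4.425 kHz > fs/2 = 2.8 kHz, folds to fs − 4.425 kHz = 1.175 kHz.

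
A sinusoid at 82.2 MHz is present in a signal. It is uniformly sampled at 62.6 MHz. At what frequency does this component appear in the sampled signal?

19.6 MHz

82.2 MHz mod fs = 19.6 MHz.
19.6 MHz ≤ fs/2 = 31.3 MHz, appears at 19.6 MHz.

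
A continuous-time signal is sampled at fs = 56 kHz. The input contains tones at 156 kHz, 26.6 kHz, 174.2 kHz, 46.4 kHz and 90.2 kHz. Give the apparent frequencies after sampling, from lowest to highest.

fs/2 = 28 kHz.
156 kHz mod fs = 44 kHz.
44 kHz > fs/2 = 28 kHz, folds to fs − 44 kHz = 12 kHz.
26.6 kHz ≤ fs/2 = 28 kHz, passes unchanged.
174.2 kHz mod fs = 6.2 kHz.
6.2 kHz ≤ fs/2 = 28 kHz, appears at 6.2 kHz.
46.4 kHz > fs/2 = 28 kHz, folds to fs − 46.4 kHz = 9.6 kHz.
90.2 kHz mod fs = 34.2 kHz.
34.2 kHz > fs/2 = 28 kHz, folds to fs − 34.2 kHz = 21.8 kHz.
Distinct values: {6.2 kHz, 9.6 kHz, 12 kHz, 21.8 kHz, 26.6 kHz}.

6.2 kHz, 9.6 kHz, 12 kHz, 21.8 kHz, 26.6 kHz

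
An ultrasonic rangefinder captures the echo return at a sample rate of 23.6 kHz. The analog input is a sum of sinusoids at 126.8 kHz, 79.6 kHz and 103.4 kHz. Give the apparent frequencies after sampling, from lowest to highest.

fs/2 = 11.8 kHz.
126.8 kHz mod fs = 8.8 kHz.
8.8 kHz ≤ fs/2 = 11.8 kHz, appears at 8.8 kHz.
79.6 kHz mod fs = 8.8 kHz.
8.8 kHz ≤ fs/2 = 11.8 kHz, appears at 8.8 kHz.
103.4 kHz mod fs = 9 kHz.
9 kHz ≤ fs/2 = 11.8 kHz, appears at 9 kHz.
Distinct values: {8.8 kHz, 9 kHz}.

8.8 kHz, 9 kHz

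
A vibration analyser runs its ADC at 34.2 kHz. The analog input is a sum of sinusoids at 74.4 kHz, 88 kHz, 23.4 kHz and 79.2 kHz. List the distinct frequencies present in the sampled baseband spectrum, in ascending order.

6 kHz, 10.8 kHz, 14.6 kHz

fs/2 = 17.1 kHz.
74.4 kHz mod fs = 6 kHz.
6 kHz ≤ fs/2 = 17.1 kHz, appears at 6 kHz.
88 kHz mod fs = 19.6 kHz.
19.6 kHz > fs/2 = 17.1 kHz, folds to fs − 19.6 kHz = 14.6 kHz.
23.4 kHz > fs/2 = 17.1 kHz, folds to fs − 23.4 kHz = 10.8 kHz.
79.2 kHz mod fs = 10.8 kHz.
10.8 kHz ≤ fs/2 = 17.1 kHz, appears at 10.8 kHz.
Distinct values: {6 kHz, 10.8 kHz, 14.6 kHz}.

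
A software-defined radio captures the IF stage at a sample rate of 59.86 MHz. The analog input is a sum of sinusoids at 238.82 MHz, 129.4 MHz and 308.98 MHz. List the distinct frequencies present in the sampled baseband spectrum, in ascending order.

0.62 MHz, 9.68 MHz

fs/2 = 29.93 MHz.
238.82 MHz mod fs = 59.24 MHz.
59.24 MHz > fs/2 = 29.93 MHz, folds to fs − 59.24 MHz = 0.62 MHz.
129.4 MHz mod fs = 9.68 MHz.
9.68 MHz ≤ fs/2 = 29.93 MHz, appears at 9.68 MHz.
308.98 MHz mod fs = 9.68 MHz.
9.68 MHz ≤ fs/2 = 29.93 MHz, appears at 9.68 MHz.
Distinct values: {0.62 MHz, 9.68 MHz}.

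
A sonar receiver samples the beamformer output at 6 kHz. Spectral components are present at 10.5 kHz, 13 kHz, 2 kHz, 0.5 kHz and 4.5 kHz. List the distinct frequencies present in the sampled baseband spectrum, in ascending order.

fs/2 = 3 kHz.
10.5 kHz mod fs = 4.5 kHz.
4.5 kHz > fs/2 = 3 kHz, folds to fs − 4.5 kHz = 1.5 kHz.
13 kHz mod fs = 1 kHz.
1 kHz ≤ fs/2 = 3 kHz, appears at 1 kHz.
2 kHz ≤ fs/2 = 3 kHz, passes unchanged.
0.5 kHz ≤ fs/2 = 3 kHz, passes unchanged.
4.5 kHz > fs/2 = 3 kHz, folds to fs − 4.5 kHz = 1.5 kHz.
Distinct values: {0.5 kHz, 1 kHz, 1.5 kHz, 2 kHz}.

0.5 kHz, 1 kHz, 1.5 kHz, 2 kHz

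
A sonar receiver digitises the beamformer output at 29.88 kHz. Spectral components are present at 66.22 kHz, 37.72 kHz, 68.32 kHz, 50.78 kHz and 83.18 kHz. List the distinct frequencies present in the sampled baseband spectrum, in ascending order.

fs/2 = 14.94 kHz.
66.22 kHz mod fs = 6.46 kHz.
6.46 kHz ≤ fs/2 = 14.94 kHz, appears at 6.46 kHz.
37.72 kHz mod fs = 7.84 kHz.
7.84 kHz ≤ fs/2 = 14.94 kHz, appears at 7.84 kHz.
68.32 kHz mod fs = 8.56 kHz.
8.56 kHz ≤ fs/2 = 14.94 kHz, appears at 8.56 kHz.
50.78 kHz mod fs = 20.9 kHz.
20.9 kHz > fs/2 = 14.94 kHz, folds to fs − 20.9 kHz = 8.98 kHz.
83.18 kHz mod fs = 23.42 kHz.
23.42 kHz > fs/2 = 14.94 kHz, folds to fs − 23.42 kHz = 6.46 kHz.
Distinct values: {6.46 kHz, 7.84 kHz, 8.56 kHz, 8.98 kHz}.

6.46 kHz, 7.84 kHz, 8.56 kHz, 8.98 kHz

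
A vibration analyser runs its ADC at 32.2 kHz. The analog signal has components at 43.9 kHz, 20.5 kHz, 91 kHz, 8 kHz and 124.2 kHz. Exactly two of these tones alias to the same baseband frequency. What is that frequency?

fs/2 = 16.1 kHz.
43.9 kHz mod fs = 11.7 kHz.
11.7 kHz ≤ fs/2 = 16.1 kHz, appears at 11.7 kHz.
20.5 kHz > fs/2 = 16.1 kHz, folds to fs − 20.5 kHz = 11.7 kHz.
91 kHz mod fs = 26.6 kHz.
26.6 kHz > fs/2 = 16.1 kHz, folds to fs − 26.6 kHz = 5.6 kHz.
8 kHz ≤ fs/2 = 16.1 kHz, passes unchanged.
124.2 kHz mod fs = 27.6 kHz.
27.6 kHz > fs/2 = 16.1 kHz, folds to fs − 27.6 kHz = 4.6 kHz.
20.5 kHz and 43.9 kHz both map to 11.7 kHz.

11.7 kHz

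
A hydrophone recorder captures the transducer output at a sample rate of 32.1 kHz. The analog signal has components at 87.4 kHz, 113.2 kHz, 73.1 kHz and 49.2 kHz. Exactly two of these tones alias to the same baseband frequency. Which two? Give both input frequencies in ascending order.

73.1 kHz, 87.4 kHz

fs/2 = 16.05 kHz.
87.4 kHz mod fs = 23.2 kHz.
23.2 kHz > fs/2 = 16.05 kHz, folds to fs − 23.2 kHz = 8.9 kHz.
113.2 kHz mod fs = 16.9 kHz.
16.9 kHz > fs/2 = 16.05 kHz, folds to fs − 16.9 kHz = 15.2 kHz.
73.1 kHz mod fs = 8.9 kHz.
8.9 kHz ≤ fs/2 = 16.05 kHz, appears at 8.9 kHz.
49.2 kHz mod fs = 17.1 kHz.
17.1 kHz > fs/2 = 16.05 kHz, folds to fs − 17.1 kHz = 15 kHz.
73.1 kHz and 87.4 kHz both map to 8.9 kHz.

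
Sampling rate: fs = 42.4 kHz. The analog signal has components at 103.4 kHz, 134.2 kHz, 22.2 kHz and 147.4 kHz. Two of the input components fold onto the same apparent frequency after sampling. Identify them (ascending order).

22.2 kHz, 147.4 kHz

fs/2 = 21.2 kHz.
103.4 kHz mod fs = 18.6 kHz.
18.6 kHz ≤ fs/2 = 21.2 kHz, appears at 18.6 kHz.
134.2 kHz mod fs = 7 kHz.
7 kHz ≤ fs/2 = 21.2 kHz, appears at 7 kHz.
22.2 kHz > fs/2 = 21.2 kHz, folds to fs − 22.2 kHz = 20.2 kHz.
147.4 kHz mod fs = 20.2 kHz.
20.2 kHz ≤ fs/2 = 21.2 kHz, appears at 20.2 kHz.
22.2 kHz and 147.4 kHz both map to 20.2 kHz.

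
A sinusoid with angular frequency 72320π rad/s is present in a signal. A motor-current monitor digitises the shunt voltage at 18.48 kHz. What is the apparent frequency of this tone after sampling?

ω = 72320π rad/s → f = ω/(2π) = 36160 Hz = 36.16 kHz.
36.16 kHz mod fs = 17.68 kHz.
17.68 kHz > fs/2 = 9.24 kHz, folds to fs − 17.68 kHz = 0.8 kHz.

0.8 kHz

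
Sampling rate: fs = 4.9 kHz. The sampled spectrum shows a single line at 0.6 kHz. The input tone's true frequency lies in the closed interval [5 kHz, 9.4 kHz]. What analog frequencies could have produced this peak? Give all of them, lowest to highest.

5.5 kHz, 9.2 kHz

Frequencies that alias to 0.6 kHz are k·fs ± 0.6 kHz for integer k ≥ 0.
k=0: 0.6 kHz.
k=1: 4.3 kHz, 5.5 kHz.
k=2: 9.2 kHz, 10.4 kHz.
k=3: 14.1 kHz, 15.3 kHz.
Within [5 kHz, 9.4 kHz]: 5.5 kHz, 9.2 kHz.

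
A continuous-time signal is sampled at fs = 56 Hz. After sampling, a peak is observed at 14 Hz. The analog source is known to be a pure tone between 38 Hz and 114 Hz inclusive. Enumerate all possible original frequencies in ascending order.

Frequencies that alias to 14 Hz are k·fs ± 14 Hz for integer k ≥ 0.
k=0: 14 Hz.
k=1: 42 Hz, 70 Hz.
k=2: 98 Hz, 126 Hz.
k=3: 154 Hz, 182 Hz.
Within [38 Hz, 114 Hz]: 42 Hz, 70 Hz, 98 Hz.

42 Hz, 70 Hz, 98 Hz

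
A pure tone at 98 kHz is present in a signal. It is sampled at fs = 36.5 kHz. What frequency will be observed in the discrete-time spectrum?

98 kHz mod fs = 25 kHz.
25 kHz > fs/2 = 18.25 kHz, folds to fs − 25 kHz = 11.5 kHz.

11.5 kHz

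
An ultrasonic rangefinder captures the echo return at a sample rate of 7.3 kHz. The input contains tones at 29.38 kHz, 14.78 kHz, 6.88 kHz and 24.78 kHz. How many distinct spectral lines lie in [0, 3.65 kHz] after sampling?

fs/2 = 3.65 kHz.
29.38 kHz mod fs = 0.18 kHz.
0.18 kHz ≤ fs/2 = 3.65 kHz, appears at 0.18 kHz.
14.78 kHz mod fs = 0.18 kHz.
0.18 kHz ≤ fs/2 = 3.65 kHz, appears at 0.18 kHz.
6.88 kHz > fs/2 = 3.65 kHz, folds to fs − 6.88 kHz = 0.42 kHz.
24.78 kHz mod fs = 2.88 kHz.
2.88 kHz ≤ fs/2 = 3.65 kHz, appears at 2.88 kHz.
Distinct values: {0.18 kHz, 0.42 kHz, 2.88 kHz} → 3.

3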